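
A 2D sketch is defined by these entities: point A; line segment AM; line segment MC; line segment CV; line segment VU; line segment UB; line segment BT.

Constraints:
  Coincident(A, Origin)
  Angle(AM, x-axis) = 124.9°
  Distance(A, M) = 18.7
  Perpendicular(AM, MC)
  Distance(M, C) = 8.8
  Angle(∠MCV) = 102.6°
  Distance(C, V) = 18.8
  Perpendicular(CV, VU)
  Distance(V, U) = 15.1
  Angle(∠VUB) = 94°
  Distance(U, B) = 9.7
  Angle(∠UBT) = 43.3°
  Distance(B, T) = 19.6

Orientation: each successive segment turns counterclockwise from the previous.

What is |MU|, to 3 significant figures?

21.7

A is at the origin; AM runs at 124.9° with length 18.7, so M = (-10.7, 15.3). AM ⟂ MC, so MC runs at -145°; with |MC| = 8.8, C = (-17.9, 10.3). ∠MCV = 102.6° gives CV at -67.7° from the x-axis; with |CV| = 18.8, V = (-10.8, -7.09). CV is perpendicular to VU, so VU runs at 22.3°; with |VU| = 15.1, U = (3.19, -1.36). Then |MU| = |U − M| = 21.7.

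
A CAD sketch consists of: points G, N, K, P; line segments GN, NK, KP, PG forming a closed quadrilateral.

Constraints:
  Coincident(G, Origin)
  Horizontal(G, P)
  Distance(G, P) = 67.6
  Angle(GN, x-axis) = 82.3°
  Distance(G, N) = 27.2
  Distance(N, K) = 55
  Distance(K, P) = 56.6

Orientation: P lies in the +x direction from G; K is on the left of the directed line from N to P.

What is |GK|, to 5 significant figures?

74.723

Checks: |NK| = 55.00 ✓; |KP| = 56.60 ✓.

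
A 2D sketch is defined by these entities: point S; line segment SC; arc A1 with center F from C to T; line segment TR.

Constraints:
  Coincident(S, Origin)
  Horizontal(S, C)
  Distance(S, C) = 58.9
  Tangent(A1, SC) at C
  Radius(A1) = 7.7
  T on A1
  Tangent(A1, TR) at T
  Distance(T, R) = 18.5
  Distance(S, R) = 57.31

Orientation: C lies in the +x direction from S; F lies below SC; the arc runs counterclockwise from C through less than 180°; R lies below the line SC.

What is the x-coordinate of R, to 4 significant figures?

51.01

S is at the origin; SC is horizontal with |SC| = 58.9 and C on the +x side, so C = (58.90, 0.000). A1 meets SC tangentially, so FC is at right angles to SC, so F = C + (0, -7.7) = (58.90, -7.700). Since FT ⟂ TR (tangency), |FR| = √(7.7² + 18.5²) = 20.04 regardless of where T sits on A1. So R lies on both circle(S, 57.31) and circle(F, 20.04); the below-SC intersection is R = (51.01, -26.12). T is the foot of the tangent from R: T = (51.20, -7.621).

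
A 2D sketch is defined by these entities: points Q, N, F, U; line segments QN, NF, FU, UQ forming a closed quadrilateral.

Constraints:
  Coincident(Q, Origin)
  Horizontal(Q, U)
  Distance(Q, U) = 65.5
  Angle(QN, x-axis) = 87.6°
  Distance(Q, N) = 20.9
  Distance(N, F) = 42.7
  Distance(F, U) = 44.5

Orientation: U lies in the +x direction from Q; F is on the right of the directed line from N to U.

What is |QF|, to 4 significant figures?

28.15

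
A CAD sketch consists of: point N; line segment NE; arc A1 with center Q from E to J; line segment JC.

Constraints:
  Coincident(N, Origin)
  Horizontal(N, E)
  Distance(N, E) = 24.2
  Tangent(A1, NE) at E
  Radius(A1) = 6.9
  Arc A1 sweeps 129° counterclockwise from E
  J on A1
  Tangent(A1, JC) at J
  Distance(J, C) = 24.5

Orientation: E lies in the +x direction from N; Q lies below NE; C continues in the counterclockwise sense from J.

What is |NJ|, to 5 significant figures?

21.937

Since A1 is tangent to NE there, QE ⟂ NE, so Q = E + (0, -6.9) = (24.200, -6.9000). On A1, E sits at bearing 90° from Q; a 129° counterclockwise sweep puts J at bearing 219°, so J = Q + 6.9·(cos 219°, sin 219°) = (18.838, -11.242). Then |NJ| = |J − N| = 21.937.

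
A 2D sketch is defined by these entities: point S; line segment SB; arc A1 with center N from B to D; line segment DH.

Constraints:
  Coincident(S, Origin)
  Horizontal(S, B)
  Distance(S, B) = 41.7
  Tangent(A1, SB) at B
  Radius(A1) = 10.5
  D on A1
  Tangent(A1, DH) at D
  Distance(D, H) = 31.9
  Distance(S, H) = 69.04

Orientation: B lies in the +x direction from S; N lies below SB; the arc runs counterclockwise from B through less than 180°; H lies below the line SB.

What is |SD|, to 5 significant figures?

38.223

Checks: S.y = 0.00, B.y = 0.00 ✓; |SB| = 41.70 ✓; |ND| = 10.50 ✓; ∠(ND, DH) = 90.00° ✓; |DH| = 31.90 ✓; |SH| = 69.04 ✓.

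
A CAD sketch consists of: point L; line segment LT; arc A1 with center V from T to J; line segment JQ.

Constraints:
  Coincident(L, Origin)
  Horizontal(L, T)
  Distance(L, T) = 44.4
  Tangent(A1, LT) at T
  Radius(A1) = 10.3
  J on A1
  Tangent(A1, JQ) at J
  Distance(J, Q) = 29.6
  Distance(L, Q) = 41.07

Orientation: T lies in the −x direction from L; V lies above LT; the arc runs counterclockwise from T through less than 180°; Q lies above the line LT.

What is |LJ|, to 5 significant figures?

35.462

Checks: |VJ| = 10.30 ✓; ∠(VJ, JQ) = 90.00° ✓; |JQ| = 29.60 ✓; |LQ| = 41.07 ✓.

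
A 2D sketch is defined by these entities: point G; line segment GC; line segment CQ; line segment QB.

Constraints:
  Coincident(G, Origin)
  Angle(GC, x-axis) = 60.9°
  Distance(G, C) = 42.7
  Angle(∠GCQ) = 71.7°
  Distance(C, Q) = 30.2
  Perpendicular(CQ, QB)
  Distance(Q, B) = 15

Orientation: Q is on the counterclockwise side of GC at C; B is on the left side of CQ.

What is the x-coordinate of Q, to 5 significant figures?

-8.8986

G is at the origin; GC runs at 60.9° with length 42.7, so C = 42.7·(cos 60.9°, sin 60.9°) = (20.767, 37.310). ∠GCQ = 71.7°, so CQ runs at 60.9° + (180° − 71.7°) = 169.20° from the x-axis; with |CQ| = 30.2, Q = C + 30.2·(cos 169.20°, sin 169.20°) = (-8.8986, 42.969). So Q.x = -8.8986.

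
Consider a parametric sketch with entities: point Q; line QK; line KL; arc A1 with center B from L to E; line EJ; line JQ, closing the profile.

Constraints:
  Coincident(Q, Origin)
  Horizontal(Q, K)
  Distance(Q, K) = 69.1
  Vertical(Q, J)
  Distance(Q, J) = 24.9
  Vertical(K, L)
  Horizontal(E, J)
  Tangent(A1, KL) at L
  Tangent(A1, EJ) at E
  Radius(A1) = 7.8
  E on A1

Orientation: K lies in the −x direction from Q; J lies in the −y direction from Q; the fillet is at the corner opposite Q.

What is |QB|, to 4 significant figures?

63.64

Q and J share the same x with |QJ| = 24.9 and J on the −y side, so J = (0.000, -24.90). The virtual corner opposite Q is at (-69.10, -24.90). A1 meets KL tangentially, so BL is at right angles to KL and tangency of A1 to EJ means the radius BE is perpendicular to EJ, with radius 7.8, so the center B sits 7.8 in from both sides at B = (-61.30, -17.10). Then |QB| = |B − Q| = 63.64.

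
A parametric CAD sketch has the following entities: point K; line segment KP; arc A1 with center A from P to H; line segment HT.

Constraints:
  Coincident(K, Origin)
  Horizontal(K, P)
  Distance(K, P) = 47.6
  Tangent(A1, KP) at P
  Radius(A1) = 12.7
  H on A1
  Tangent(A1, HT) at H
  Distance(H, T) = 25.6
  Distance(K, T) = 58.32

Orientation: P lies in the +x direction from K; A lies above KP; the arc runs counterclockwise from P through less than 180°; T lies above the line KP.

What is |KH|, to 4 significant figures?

61.14

Checks: K.y = 0.00, P.y = 0.00 ✓; ∠(AP, PK) = 90.00° ✓; |AH| = 12.70 ✓; ∠(AH, HT) = 90.00° ✓; |HT| = 25.60 ✓; |KT| = 58.32 ✓.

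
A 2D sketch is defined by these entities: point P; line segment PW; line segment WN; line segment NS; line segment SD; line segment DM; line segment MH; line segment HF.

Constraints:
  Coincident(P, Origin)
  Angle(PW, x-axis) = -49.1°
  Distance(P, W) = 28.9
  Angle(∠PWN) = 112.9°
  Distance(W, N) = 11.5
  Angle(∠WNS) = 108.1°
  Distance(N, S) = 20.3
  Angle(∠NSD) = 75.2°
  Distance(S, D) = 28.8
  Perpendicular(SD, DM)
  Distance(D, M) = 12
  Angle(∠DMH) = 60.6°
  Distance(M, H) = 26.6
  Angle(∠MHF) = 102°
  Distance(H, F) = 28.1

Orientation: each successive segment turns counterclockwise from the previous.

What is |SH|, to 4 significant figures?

5.724

P is at the origin; PW runs at -49.1° with length 28.9, so W = (18.92, -21.84). ∠PWN = 112.9° gives WN at 18.00° from the x-axis; with |WN| = 11.5, N = (29.86, -18.29). ∠WNS = 108.1° gives NS at 89.90° from the x-axis; with |NS| = 20.3, S = (29.89, 2.009). ∠NSD = 75.2° gives SD at -165.3° from the x-axis; with |SD| = 28.8, D = (2.037, -5.299). SD is perpendicular to DM, so DM runs at -75.30°; with |DM| = 12.0, M = (5.082, -16.91). ∠DMH = 60.6° gives MH at 44.10° from the x-axis; with |MH| = 26.6, H = (24.18, 1.605). Then |SH| = |H − S| = 5.724.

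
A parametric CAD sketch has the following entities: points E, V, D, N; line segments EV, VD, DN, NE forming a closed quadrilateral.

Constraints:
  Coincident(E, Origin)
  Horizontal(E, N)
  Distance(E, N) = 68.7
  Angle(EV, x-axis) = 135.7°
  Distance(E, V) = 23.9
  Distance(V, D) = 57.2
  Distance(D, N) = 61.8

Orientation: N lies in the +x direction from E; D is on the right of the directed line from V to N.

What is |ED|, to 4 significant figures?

34.12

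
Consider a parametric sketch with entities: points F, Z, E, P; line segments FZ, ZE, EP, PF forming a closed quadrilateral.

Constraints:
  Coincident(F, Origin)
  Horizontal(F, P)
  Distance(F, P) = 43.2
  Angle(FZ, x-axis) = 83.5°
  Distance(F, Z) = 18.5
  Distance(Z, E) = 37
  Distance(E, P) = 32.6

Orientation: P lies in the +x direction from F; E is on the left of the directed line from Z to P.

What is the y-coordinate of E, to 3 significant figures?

31.9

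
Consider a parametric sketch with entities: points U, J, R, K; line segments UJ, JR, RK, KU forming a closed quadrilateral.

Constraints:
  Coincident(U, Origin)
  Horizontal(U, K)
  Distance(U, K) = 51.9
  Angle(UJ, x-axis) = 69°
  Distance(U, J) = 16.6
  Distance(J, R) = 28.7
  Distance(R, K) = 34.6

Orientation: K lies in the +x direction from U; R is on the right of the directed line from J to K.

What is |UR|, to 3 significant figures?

21.4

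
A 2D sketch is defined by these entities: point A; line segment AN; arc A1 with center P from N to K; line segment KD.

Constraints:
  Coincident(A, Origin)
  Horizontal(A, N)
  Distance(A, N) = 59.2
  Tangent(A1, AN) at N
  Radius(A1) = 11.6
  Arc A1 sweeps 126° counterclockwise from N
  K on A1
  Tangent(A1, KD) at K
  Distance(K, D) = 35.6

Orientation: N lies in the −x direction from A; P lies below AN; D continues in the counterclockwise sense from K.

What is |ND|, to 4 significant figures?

48.61

A is at the origin; A and N share the same y with |AN| = 59.2 and N on the −x side, so N = (-59.20, 0.000). Since A1 is tangent to AN there, PN ⟂ AN, so P = N + (0, -11.6) = (-59.20, -11.60). On A1, N sits at bearing 90° from P; a 126° counterclockwise sweep puts K at bearing 216°, so K = P + 11.6·(cos 216°, sin 216°) = (-68.58, -18.42). Tangency of A1 to KD means the radius PK is perpendicular to KD, so KD runs along (−sin 216°, cos 216°); with |KD| = 35.6, D = (-47.66, -47.22). Then |ND| = |D − N| = 48.61.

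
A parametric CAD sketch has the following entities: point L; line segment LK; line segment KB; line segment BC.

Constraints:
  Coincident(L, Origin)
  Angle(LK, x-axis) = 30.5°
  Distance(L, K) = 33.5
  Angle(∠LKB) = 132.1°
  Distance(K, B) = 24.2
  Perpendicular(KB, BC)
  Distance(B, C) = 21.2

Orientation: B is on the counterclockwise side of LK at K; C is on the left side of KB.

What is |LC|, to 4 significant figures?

46.80

L is at the origin; LK runs at 30.5° with length 33.5, so K = 33.5·(cos 30.5°, sin 30.5°) = (28.86, 17.00). ∠LKB = 132.1°, so KB runs at 30.5° + (180° − 132.1°) = 78.40° from the x-axis; with |KB| = 24.2, B = K + 24.2·(cos 78.40°, sin 78.40°) = (33.73, 40.71). KB is perpendicular to BC; with |BC| = 21.2 on the left of KB, C = B + 21.2·(-0.9796, 0.2011) = (12.96, 44.97). Then |LC| = |C − L| = 46.80.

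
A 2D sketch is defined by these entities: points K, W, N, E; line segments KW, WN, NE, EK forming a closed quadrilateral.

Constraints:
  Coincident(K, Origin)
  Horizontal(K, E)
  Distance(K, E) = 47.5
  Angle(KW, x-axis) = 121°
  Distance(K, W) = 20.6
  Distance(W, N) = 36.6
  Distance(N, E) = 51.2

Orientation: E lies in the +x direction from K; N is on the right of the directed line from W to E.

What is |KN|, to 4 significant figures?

17.56

Checks: |WN| = 36.60 ✓; |NE| = 51.20 ✓.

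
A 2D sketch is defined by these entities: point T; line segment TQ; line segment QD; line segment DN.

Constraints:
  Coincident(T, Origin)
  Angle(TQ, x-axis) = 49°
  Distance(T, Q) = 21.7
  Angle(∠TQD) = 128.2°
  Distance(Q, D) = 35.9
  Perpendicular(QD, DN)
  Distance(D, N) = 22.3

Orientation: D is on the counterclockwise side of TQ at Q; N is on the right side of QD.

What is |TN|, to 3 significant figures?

63.1

∠TQD = 128.2°, so QD runs at 49.0° + (180° − 128.2°) = 101° from the x-axis; with |QD| = 35.9, D = Q + 35.9·(cos 101°, sin 101°) = (7.51, 51.6). The perpendicularity gives DN at right angles to QD; with |DN| = 22.3 on the right of QD, N = D + 22.3·(0.982, 0.187) = (29.4, 55.8). Then |TN| = |N − T| = 63.1.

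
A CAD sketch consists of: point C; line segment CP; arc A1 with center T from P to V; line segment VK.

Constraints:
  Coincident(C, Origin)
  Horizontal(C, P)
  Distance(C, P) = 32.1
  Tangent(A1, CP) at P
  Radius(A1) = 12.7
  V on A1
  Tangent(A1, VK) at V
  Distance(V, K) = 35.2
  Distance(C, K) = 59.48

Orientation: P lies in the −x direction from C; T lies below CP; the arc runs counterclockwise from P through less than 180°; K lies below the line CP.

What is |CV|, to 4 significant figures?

47.22

C is at the origin; C and P share the same y with |CP| = 32.1 and P on the −x side, so P = (-32.10, 0.000). A1 meets CP tangentially, so TP is at right angles to CP, so T = P + (0, -12.7) = (-32.10, -12.70). Since TV ⟂ VK (tangency), |TK| = √(12.7² + 35.2²) = 37.42 regardless of where V sits on A1. So K lies on both circle(C, 59.48) and circle(T, 37.42); the below-CP intersection is K = (-32.03, -50.12). V is the foot of the tangent from K: V = (-44.04, -17.03).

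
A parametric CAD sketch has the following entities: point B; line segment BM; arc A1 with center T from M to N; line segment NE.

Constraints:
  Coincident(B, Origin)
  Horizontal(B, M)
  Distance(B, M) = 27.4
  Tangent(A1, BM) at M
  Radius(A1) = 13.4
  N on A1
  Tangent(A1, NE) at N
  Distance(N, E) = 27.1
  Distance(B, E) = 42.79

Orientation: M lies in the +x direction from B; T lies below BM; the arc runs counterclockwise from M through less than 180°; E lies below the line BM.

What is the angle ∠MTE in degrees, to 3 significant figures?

154°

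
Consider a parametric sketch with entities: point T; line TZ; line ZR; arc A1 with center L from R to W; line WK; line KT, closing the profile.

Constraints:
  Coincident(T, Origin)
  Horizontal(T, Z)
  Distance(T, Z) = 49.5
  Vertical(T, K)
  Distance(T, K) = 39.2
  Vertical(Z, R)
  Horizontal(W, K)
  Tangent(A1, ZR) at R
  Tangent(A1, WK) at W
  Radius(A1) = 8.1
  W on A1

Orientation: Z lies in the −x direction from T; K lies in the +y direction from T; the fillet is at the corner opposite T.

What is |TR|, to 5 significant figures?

58.459

The virtual corner opposite T is at (-49.500, 39.200). Since A1 is tangent to ZR there, LR ⟂ ZR and since A1 is tangent to WK there, LW ⟂ WK, with radius 8.1, so the center L sits 8.1 in from both sides at L = (-41.400, 31.100). That places the tangent points at R = (-49.500, 31.100) on ZR and W = (-41.400, 39.200) on WK. Then |TR| = |R − T| = 58.459.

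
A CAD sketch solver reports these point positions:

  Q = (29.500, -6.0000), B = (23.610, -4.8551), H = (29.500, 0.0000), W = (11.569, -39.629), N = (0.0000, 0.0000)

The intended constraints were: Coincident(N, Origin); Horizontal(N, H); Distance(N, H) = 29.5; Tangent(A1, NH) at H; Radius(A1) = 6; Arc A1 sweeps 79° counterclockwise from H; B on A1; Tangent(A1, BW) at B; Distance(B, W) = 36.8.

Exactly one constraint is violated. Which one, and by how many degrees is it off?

Tangent(A1, BW) at B — off by 8.10°.

N = (0.00, 0.00) ✓; N.y = 0.00, H.y = 0.00 ✓; |NH| = 29.50 ✓; ∠(QH, HN) = 90.00° ✓; |QH| = 6.000 ✓; bearing(Q→B) − bearing(Q→H) = 79.00° ✓; |QB| = 6.000 ✓; ∠(QB, BW) = 98.10° ✗; |BW| = 36.80 ✓.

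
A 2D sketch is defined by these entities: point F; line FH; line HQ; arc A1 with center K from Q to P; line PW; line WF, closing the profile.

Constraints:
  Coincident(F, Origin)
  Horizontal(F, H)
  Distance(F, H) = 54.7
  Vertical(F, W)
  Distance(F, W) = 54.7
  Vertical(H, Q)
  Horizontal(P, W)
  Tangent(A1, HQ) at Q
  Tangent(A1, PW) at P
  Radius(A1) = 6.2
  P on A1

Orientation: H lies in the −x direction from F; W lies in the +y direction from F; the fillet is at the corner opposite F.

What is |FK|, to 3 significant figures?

68.6

F and W share the same x with |FW| = 54.7 and W on the +y side, so W = (0.00, 54.7). The virtual corner opposite F is at (-54.7, 54.7). The tangent condition forces KQ to be normal to HQ and A1 meets PW tangentially, so KP is at right angles to PW, with radius 6.2, so the center K sits 6.2 in from both sides at K = (-48.5, 48.5). Then |FK| = |K − F| = 68.6.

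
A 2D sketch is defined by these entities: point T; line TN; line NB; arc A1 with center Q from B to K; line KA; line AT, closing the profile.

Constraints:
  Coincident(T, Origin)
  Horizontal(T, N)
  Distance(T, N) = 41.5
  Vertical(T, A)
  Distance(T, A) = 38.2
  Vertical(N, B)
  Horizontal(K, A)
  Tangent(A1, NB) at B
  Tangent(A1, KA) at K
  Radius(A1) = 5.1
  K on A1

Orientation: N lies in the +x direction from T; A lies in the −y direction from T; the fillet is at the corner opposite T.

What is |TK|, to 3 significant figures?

52.8

T is at the origin; TN is horizontal with |TN| = 41.5 and N on the +x side, so N = (41.5, 0.00). T and A share the same x with |TA| = 38.2 and A on the −y side, so A = (0.00, -38.2). The virtual corner opposite T is at (41.5, -38.2). Tangency of A1 to NB means the radius QB is perpendicular to NB and tangency of A1 to KA means the radius QK is perpendicular to KA, with radius 5.1, so the center Q sits 5.1 in from both sides at Q = (36.4, -33.1). That places the tangent points at B = (41.5, -33.1) on NB and K = (36.4, -38.2) on KA. Then |TK| = |K − T| = 52.8.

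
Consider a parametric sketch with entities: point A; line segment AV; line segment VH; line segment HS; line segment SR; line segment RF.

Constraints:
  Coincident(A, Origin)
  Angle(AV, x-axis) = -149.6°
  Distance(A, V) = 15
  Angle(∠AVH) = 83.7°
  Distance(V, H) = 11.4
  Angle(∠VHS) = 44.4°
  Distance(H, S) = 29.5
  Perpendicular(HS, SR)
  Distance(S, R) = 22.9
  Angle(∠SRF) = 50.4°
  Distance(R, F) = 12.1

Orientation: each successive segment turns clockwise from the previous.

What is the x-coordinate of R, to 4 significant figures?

1.462

A is at the origin; AV runs at -149.6° with length 15.0, so V = (-12.94, -7.591). ∠AVH = 83.7° gives VH at 114.1° from the x-axis; with |VH| = 11.4, H = (-17.59, 2.816). ∠VHS = 44.4° gives HS at -21.50° from the x-axis; with |HS| = 29.5, S = (9.855, -7.996). The perpendicularity gives SR at right angles to HS, so SR runs at -111.5°; with |SR| = 22.9, R = (1.462, -29.30). So R.x = 1.462.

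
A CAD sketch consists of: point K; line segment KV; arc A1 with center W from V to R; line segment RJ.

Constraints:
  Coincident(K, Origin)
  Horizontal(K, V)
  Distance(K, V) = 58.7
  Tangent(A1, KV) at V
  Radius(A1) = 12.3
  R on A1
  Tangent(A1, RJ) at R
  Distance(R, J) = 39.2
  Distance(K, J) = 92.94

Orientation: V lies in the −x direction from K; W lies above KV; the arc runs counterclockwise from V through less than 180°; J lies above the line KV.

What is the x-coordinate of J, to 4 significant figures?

-79.88

K is at the origin; K and V share the same y with |KV| = 58.7 and V on the −x side, so V = (-58.70, 0.000). Tangency of A1 to KV means the radius WV is perpendicular to KV, so W = V + (0, 12.3) = (-58.70, 12.30). Since WR ⟂ RJ (tangency), |WJ| = √(12.3² + 39.2²) = 41.08 regardless of where R sits on A1. So J lies on both circle(K, 92.94) and circle(W, 41.08); the above-KV intersection is J = (-79.88, 47.50). R is the foot of the tangent from J: R = (-50.54, 21.51).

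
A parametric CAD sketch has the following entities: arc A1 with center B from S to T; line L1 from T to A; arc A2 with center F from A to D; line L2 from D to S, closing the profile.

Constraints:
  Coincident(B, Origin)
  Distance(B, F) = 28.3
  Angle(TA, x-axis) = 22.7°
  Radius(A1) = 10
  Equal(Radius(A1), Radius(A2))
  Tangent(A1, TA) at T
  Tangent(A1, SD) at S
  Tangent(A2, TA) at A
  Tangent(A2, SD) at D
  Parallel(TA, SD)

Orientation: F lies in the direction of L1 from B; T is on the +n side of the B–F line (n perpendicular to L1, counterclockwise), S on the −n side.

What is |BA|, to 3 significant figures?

30.0

The slot axis is L1's direction at 22.7°, so u = (cos 22.7°, sin 22.7°) = (0.923, 0.386) and n = (−sin 22.7°, cos 22.7°) = (-0.386, 0.923). B is at the origin and F lies 28.3 along u from B, so F = 28.3·u = (26.1, 10.9). Tangency of A1 to both parallel lines with radius 10.0 puts T and S at B ± 10.0·n: T = (-3.86, 9.23), S = (3.86, -9.23). Equal radii place A and D the same way about F: A = F + 10.0·n = (22.2, 20.1), D = F − 10.0·n = (30.0, 1.70). Then |BA| = |A − B| = 30.0.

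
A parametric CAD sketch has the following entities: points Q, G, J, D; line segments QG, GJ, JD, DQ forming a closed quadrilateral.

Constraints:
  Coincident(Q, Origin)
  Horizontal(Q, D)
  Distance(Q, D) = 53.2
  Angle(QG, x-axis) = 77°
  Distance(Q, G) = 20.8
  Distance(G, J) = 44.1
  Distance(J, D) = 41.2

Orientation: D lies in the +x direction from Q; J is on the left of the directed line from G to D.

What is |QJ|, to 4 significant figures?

59.60

Checks: |GJ| = 44.10 ✓; |JD| = 41.20 ✓.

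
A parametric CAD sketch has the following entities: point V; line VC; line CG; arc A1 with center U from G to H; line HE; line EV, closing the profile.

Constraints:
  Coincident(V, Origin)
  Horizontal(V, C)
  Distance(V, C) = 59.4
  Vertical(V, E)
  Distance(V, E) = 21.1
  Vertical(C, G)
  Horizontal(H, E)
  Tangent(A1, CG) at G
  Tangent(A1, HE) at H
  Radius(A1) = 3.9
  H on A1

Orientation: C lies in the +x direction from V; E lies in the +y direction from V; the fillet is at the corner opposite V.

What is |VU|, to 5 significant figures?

58.104

V is at the origin; V and C share the same y with |VC| = 59.4 and C on the +x side, so C = (59.400, 0.0000). VE is vertical with |VE| = 21.1 and E on the +y side, so E = (0.0000, 21.100). The virtual corner opposite V is at (59.400, 21.100). A1 meets CG tangentially, so UG is at right angles to CG and the tangent condition forces UH to be normal to HE, with radius 3.9, so the center U sits 3.9 in from both sides at U = (55.500, 17.200). Then |VU| = |U − V| = 58.104.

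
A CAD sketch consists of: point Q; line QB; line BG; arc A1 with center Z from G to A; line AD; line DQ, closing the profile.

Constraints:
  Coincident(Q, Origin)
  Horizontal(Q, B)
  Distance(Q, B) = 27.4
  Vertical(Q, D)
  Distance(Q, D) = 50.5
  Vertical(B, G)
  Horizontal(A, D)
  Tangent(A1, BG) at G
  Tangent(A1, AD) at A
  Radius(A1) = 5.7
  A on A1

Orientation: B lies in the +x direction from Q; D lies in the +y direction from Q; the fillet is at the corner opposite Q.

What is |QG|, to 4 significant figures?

52.51

The virtual corner opposite Q is at (27.40, 50.50). Tangency of A1 to BG means the radius ZG is perpendicular to BG and tangency of A1 to AD means the radius ZA is perpendicular to AD, with radius 5.7, so the center Z sits 5.7 in from both sides at Z = (21.70, 44.80). That places the tangent points at G = (27.40, 44.80) on BG and A = (21.70, 50.50) on AD. Then |QG| = |G − Q| = 52.51.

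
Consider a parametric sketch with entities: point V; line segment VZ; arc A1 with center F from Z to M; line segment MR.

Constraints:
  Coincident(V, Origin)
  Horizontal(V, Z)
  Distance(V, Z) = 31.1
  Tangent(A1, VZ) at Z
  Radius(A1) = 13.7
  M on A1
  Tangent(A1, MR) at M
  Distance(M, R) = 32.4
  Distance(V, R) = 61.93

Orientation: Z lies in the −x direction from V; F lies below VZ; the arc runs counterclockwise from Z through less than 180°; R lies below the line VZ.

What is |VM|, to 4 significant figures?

47.38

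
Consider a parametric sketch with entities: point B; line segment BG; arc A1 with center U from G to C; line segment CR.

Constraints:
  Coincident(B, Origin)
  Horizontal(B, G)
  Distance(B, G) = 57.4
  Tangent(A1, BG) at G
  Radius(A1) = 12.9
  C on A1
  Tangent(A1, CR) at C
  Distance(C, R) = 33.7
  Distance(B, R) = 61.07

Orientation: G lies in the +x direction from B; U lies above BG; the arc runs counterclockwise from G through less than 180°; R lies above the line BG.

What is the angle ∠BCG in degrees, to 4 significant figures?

50.09°

Checks: B = (0.00, 0.00) ✓; |UG| = 12.90 ✓; |UC| = 12.90 ✓; ∠(UC, CR) = 90.00° ✓; |CR| = 33.70 ✓; |BR| = 61.07 ✓.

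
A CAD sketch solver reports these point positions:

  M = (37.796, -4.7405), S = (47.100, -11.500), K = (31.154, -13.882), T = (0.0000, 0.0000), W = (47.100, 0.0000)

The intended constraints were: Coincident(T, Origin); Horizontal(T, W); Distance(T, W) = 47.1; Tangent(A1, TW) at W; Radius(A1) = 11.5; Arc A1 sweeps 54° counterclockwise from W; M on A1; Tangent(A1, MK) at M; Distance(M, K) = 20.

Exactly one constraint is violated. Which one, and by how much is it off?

Distance(M, K) = 20 — off by 8.70.

T = (0.00, 0.00) ✓; T.y = 0.00, W.y = 0.00 ✓; |TW| = 47.10 ✓; ∠(SW, WT) = 90.00° ✓; |SW| = 11.50 ✓; bearing(S→M) − bearing(S→W) = 54.00° ✓; |SM| = 11.50 ✓; ∠(SM, MK) = 90.00° ✓; |MK| = 11.30 ✗.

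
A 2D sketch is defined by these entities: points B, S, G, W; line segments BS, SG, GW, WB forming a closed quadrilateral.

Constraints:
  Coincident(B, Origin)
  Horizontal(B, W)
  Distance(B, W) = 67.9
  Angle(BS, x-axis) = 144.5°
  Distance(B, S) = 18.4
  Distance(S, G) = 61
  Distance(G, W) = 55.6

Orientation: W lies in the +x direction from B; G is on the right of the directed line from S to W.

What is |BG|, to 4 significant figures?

43.33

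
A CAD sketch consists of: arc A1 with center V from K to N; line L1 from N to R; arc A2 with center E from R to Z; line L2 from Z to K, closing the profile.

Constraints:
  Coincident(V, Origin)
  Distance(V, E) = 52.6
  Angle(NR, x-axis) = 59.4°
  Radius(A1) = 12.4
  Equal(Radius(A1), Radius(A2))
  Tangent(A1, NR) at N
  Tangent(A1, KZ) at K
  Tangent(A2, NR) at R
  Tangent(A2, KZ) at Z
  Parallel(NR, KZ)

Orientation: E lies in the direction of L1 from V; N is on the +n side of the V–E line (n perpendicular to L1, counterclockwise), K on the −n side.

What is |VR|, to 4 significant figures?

54.04

The slot axis is L1's direction at 59.4°, so u = (cos 59.4°, sin 59.4°) = (0.5090, 0.8607) and n = (−sin 59.4°, cos 59.4°) = (-0.8607, 0.5090). V is at the origin and E lies 52.6 along u from V, so E = 52.6·u = (26.78, 45.28). Tangency of A1 to both parallel lines with radius 12.4 puts N and K at V ± 12.4·n: N = (-10.67, 6.312), K = (10.67, -6.312). Equal radii place R and Z the same way about E: R = E + 12.4·n = (16.10, 51.59), Z = E − 12.4·n = (37.45, 38.96). Then |VR| = |R − V| = 54.04.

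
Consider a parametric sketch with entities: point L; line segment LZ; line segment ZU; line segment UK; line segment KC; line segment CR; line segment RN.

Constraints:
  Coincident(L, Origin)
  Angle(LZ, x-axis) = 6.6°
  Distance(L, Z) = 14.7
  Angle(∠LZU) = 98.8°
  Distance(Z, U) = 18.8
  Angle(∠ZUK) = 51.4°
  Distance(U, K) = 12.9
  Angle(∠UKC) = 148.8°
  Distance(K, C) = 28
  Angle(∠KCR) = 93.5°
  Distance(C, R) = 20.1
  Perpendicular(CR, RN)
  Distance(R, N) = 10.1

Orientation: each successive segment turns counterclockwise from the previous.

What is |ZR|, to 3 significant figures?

23.6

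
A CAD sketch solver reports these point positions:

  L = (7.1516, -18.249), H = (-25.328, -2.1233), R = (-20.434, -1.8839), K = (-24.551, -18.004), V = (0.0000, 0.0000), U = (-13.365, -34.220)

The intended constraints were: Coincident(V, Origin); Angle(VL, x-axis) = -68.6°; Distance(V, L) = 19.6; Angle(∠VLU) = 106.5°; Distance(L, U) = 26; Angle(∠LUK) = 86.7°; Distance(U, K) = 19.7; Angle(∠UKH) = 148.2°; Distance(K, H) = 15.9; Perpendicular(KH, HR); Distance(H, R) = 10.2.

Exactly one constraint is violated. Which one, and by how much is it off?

Distance(H, R) = 10.2 — off by 5.30.

V = (0.00, 0.00) ✓; VL at -68.60° ✓; |VL| = 19.60 ✓; ∠VLU = 106.5° ✓; |LU| = 26.00 ✓; ∠LUK = 86.70° ✓; |UK| = 19.70 ✓; ∠UKH = 148.2° ✓; |KH| = 15.90 ✓; ∠(KH, HR) = 90.00° ✓; |HR| = 4.900 ✗.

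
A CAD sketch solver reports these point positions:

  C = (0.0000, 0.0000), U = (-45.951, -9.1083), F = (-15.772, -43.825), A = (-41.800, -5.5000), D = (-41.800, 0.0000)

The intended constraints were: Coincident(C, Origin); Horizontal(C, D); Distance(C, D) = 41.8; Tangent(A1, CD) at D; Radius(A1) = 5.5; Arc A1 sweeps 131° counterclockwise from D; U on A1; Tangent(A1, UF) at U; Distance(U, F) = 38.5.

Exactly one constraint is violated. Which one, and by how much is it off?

Distance(U, F) = 38.5 — off by 7.50.

C = (0.00, 0.00) ✓; C.y = 0.00, D.y = 0.00 ✓; |CD| = 41.80 ✓; ∠(AD, DC) = 90.00° ✓; |AD| = 5.500 ✓; bearing(A→U) − bearing(A→D) = 131.0° ✓; |AU| = 5.500 ✓; ∠(AU, UF) = 90.00° ✓; |UF| = 46.00 ✗.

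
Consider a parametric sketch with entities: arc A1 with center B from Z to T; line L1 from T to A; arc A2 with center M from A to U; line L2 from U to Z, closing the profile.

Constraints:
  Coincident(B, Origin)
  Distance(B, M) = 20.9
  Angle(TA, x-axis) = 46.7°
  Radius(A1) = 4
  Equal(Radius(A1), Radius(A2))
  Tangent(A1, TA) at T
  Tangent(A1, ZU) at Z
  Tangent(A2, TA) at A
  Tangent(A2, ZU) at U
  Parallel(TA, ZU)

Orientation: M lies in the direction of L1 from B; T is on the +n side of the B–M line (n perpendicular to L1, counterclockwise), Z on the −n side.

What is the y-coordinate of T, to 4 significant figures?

2.743

The slot axis is L1's direction at 46.7°, so u = (cos 46.7°, sin 46.7°) = (0.6858, 0.7278) and n = (−sin 46.7°, cos 46.7°) = (-0.7278, 0.6858). B is at the origin and M lies 20.9 along u from B, so M = 20.9·u = (14.33, 15.21). Tangency of A1 to both parallel lines with radius 4.0 puts T and Z at B ± 4.0·n: T = (-2.911, 2.743), Z = (2.911, -2.743). So T.y = 2.743.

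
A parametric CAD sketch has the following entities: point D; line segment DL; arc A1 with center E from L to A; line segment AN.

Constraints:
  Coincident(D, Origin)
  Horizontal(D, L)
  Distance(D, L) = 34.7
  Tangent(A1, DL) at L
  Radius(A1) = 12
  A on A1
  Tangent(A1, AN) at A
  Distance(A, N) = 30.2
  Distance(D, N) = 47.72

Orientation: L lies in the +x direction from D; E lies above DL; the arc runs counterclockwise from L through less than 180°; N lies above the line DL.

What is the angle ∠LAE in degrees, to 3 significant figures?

23.1°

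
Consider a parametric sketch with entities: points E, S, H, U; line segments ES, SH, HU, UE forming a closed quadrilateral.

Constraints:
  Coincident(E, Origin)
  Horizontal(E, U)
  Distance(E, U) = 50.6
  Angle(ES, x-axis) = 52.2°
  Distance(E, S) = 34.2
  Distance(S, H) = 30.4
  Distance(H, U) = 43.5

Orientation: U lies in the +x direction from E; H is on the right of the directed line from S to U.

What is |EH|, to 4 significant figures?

7.100

Checks: E.y = 0.00, U.y = 0.00 ✓; |SH| = 30.40 ✓; |HU| = 43.50 ✓.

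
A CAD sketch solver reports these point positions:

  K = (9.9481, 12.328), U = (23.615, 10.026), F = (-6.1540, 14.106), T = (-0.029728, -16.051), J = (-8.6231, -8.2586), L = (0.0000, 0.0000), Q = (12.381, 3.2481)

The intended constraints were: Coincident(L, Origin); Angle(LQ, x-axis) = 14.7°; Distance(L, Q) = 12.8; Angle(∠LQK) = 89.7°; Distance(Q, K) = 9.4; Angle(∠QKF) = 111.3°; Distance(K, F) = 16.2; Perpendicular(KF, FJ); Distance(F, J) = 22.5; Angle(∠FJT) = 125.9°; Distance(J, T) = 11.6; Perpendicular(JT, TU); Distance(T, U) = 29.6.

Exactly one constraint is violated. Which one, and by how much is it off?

Distance(T, U) = 29.6 — off by 5.60.

L = (0.00, 0.00) ✓; LQ at 14.70° ✓; |LQ| = 12.80 ✓; ∠LQK = 89.70° ✓; |QK| = 9.400 ✓; ∠QKF = 111.3° ✓; |KF| = 16.20 ✓; ∠(KF, FJ) = 90.00° ✓; |FJ| = 22.50 ✓; ∠FJT = 125.9° ✓; |JT| = 11.60 ✓; ∠(JT, TU) = 90.00° ✓; |TU| = 35.20 ✗.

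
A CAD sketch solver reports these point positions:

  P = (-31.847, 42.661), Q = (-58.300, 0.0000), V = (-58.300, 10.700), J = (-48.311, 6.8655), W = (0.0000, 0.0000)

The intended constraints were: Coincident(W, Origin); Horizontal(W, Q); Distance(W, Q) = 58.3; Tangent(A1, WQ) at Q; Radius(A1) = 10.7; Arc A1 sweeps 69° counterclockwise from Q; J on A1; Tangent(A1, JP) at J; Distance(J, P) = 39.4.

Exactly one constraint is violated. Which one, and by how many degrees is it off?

Tangent(A1, JP) at J — off by 3.70°.

W = (0.00, 0.00) ✓; W.y = 0.00, Q.y = 0.00 ✓; |WQ| = 58.30 ✓; ∠(VQ, QW) = 90.00° ✓; |VQ| = 10.70 ✓; bearing(V→J) − bearing(V→Q) = 69.00° ✓; |VJ| = 10.70 ✓; ∠(VJ, JP) = 93.70° ✗; |JP| = 39.40 ✓.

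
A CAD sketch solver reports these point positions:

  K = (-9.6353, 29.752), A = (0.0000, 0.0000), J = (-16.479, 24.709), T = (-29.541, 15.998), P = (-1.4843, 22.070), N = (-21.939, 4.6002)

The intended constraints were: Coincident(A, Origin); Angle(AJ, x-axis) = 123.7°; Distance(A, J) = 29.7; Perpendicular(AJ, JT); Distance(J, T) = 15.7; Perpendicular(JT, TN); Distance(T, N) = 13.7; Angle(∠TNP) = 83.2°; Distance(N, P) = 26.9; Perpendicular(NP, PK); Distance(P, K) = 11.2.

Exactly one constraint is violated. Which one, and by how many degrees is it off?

Perpendicular(NP, PK) — off by 6.20°.

A = (0.00, 0.00) ✓; AJ at 123.7° ✓; |AJ| = 29.70 ✓; ∠(AJ, JT) = 90.00° ✓; |JT| = 15.70 ✓; ∠(JT, TN) = 90.00° ✓; |TN| = 13.70 ✓; ∠TNP = 83.20° ✓; |NP| = 26.90 ✓; ∠(NP, PK) = 96.20° ✗; |PK| = 11.20 ✓.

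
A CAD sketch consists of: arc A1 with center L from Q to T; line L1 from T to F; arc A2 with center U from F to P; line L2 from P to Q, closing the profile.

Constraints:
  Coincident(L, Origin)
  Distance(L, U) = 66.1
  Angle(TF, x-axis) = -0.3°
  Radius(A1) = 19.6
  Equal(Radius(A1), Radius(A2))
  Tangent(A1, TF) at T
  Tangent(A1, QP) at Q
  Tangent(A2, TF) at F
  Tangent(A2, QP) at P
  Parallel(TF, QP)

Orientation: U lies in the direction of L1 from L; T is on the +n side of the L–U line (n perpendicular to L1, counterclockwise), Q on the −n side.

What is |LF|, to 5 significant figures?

68.945

The slot axis is L1's direction at -0.3°, so u = (cos -0.3°, sin -0.3°) = (0.99999, -0.0052360) and n = (−sin -0.3°, cos -0.3°) = (0.0052360, 0.99999). L is at the origin and U lies 66.1 along u from L, so U = 66.1·u = (66.099, -0.34610). Tangency of A1 to both parallel lines with radius 19.6 puts T and Q at L ± 19.6·n: T = (0.10262, 19.600), Q = (-0.10262, -19.600). Equal radii place F and P the same way about U: F = U + 19.6·n = (66.202, 19.254), P = U − 19.6·n = (65.996, -19.946). Then |LF| = |F − L| = 68.945.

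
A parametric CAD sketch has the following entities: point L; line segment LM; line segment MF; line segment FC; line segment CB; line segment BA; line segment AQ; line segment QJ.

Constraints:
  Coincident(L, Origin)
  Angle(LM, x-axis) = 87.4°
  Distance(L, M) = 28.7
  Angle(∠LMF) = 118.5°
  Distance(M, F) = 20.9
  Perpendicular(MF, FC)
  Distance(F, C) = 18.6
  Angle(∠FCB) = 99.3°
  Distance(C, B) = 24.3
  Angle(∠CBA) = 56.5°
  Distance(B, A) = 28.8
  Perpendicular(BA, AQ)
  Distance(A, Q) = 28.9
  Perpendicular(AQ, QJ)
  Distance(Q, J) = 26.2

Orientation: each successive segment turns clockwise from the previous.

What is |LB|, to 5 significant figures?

10.951

MF ⟂ FC, so FC runs at -64.100°; with |FC| = 18.6, C = (28.227, 21.068). ∠FCB = 99.3° gives CB at -144.80° from the x-axis; with |CB| = 24.3, B = (8.3706, 7.0605). Then |LB| = |B − L| = 10.951.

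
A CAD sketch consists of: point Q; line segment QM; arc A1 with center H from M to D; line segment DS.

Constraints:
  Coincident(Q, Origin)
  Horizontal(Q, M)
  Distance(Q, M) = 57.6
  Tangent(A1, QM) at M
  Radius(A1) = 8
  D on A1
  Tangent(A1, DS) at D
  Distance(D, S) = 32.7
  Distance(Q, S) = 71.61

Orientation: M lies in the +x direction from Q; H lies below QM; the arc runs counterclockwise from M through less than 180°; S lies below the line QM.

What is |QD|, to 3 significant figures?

50.9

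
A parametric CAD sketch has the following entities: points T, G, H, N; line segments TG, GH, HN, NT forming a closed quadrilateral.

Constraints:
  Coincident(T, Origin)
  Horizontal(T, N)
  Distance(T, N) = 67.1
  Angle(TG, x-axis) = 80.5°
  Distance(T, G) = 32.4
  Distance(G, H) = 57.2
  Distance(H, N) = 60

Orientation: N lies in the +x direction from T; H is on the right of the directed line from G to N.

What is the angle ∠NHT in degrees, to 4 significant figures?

92.27°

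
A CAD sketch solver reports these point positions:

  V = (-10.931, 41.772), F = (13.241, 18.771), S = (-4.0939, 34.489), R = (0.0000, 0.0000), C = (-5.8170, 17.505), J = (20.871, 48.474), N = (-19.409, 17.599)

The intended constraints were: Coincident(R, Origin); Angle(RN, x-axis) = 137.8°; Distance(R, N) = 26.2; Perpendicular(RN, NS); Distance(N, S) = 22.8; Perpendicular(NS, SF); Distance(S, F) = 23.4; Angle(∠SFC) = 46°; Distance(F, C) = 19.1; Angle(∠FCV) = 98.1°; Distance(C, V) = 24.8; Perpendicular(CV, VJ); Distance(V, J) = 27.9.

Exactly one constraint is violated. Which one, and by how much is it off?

Distance(V, J) = 27.9 — off by 4.60.

R = (0.00, 0.00) ✓; RN at 137.8° ✓; |RN| = 26.20 ✓; ∠(RN, NS) = 90.00° ✓; |NS| = 22.80 ✓; ∠(NS, SF) = 90.00° ✓; |SF| = 23.40 ✓; ∠SFC = 46.00° ✓; |FC| = 19.10 ✓; ∠FCV = 98.10° ✓; |CV| = 24.80 ✓; ∠(CV, VJ) = 90.00° ✓; |VJ| = 32.50 ✗.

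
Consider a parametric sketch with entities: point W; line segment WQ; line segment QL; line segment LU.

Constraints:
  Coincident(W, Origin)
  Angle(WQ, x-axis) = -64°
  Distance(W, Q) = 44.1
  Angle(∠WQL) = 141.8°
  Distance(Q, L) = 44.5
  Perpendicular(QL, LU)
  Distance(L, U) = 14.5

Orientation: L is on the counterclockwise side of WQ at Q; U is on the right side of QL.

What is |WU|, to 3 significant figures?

89.5

W is at the origin; WQ runs at -64.0° with length 44.1, so Q = 44.1·(cos -64.0°, sin -64.0°) = (19.3, -39.6). ∠WQL = 141.8°, so QL runs at -64.0° + (180° − 141.8°) = -25.8° from the x-axis; with |QL| = 44.5, L = Q + 44.5·(cos -25.8°, sin -25.8°) = (59.4, -59.0). The perpendicularity gives LU at right angles to QL; with |LU| = 14.5 on the right of QL, U = L + 14.5·(-0.435, -0.900) = (53.1, -72.1). Then |WU| = |U − W| = 89.5.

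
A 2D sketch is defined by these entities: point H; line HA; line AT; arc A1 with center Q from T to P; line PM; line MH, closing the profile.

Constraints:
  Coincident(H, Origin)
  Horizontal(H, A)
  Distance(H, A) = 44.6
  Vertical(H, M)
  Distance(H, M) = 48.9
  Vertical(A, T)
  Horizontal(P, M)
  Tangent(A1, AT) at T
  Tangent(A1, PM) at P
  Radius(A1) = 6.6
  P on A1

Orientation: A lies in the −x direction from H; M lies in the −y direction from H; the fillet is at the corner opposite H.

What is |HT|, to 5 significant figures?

61.469

H is at the origin; H and A share the same y with |HA| = 44.6 and A on the −x side, so A = (-44.600, 0.0000). HM is vertical with |HM| = 48.9 and M on the −y side, so M = (0.0000, -48.900). The virtual corner opposite H is at (-44.600, -48.900). A1 meets AT tangentially, so QT is at right angles to AT and the tangent condition forces QP to be normal to PM, with radius 6.6, so the center Q sits 6.6 in from both sides at Q = (-38.000, -42.300). That places the tangent points at T = (-44.600, -42.300) on AT and P = (-38.000, -48.900) on PM. Then |HT| = |T − H| = 61.469.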